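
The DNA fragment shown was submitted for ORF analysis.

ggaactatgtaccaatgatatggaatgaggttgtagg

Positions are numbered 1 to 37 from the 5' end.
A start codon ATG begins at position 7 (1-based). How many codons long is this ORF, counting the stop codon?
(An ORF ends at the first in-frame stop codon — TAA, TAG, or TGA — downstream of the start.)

4

Codons from position 7: ATG (7–9), TAC (10–12), CAA (13–15), TGA (16–18).
TGA is the first in-frame stop; that's 4 codons including the stop.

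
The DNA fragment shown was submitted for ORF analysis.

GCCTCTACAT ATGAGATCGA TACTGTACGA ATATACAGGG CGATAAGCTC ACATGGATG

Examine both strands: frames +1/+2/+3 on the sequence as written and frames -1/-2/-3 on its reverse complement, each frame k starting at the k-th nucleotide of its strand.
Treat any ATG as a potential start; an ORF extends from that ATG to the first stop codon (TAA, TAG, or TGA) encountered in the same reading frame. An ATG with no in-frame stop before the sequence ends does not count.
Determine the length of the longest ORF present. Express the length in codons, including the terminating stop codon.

12

Reverse complement (5'→3'): CATCCATGTGAGCTTATCGCCCTGTATATTCGTACAGTATCGATCTCATATGTAGAGGC
Frame +1: GCC TCT ACA TAT GAG ATC GAT ACT GTA CGA ATA TAC AGG GCG ATA AGC TCA CAT GGA — no ATG→stop ORF.
Frame +2: CCT CTA CAT ATG AGA TCG ATA CTG TAC GAA TAT ACA GGG CGA TAA GCT CAC ATG GAT — ATG at 11, stop TAA at 44 → 36 nt.
Frame +3: CTC TAC ATA TGA GAT CGA TAC TGT ACG AAT ATA CAG GGC GAT AAG CTC ACA TGG ATG — no ATG→stop ORF.
Frame -1: CAT CCA TGT GAG CTT ATC GCC CTG TAT ATT CGT ACA GTA TCG ATC TCA TAT GTA GAG — no ATG→stop ORF.
Frame -2: ATC CAT GTG AGC TTA TCG CCC TGT ATA TTC GTA CAG TAT CGA TCT CAT ATG TAG AGG — ATG at 50, stop TAG at 53 → 6 nt.
Frame -3: TCC ATG TGA GCT TAT CGC CCT GTA TAT TCG TAC AGT ATC GAT CTC ATA TGT AGA GGC — ATG at 6, stop TGA at 9 → 6 nt.
Longest: frame +2, positions 11–46, 36 nt = 12 codons = 11 aa. → 12 codons.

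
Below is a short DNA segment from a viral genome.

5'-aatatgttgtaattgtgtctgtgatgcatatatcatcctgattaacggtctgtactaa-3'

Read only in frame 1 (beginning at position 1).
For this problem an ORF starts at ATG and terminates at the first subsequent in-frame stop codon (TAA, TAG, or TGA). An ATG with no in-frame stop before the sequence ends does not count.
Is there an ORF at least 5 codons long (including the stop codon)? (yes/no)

no

Frame 1: AAT ATG TTG TAA TTG TGT CTG TGA TGC ATA TAT CAT CCT GAT TAA CGG TCT GTA CTA — ATG at 4, stop TAA at 10 → 9 nt.
Largest ORF found is 3 codons < 5, so no.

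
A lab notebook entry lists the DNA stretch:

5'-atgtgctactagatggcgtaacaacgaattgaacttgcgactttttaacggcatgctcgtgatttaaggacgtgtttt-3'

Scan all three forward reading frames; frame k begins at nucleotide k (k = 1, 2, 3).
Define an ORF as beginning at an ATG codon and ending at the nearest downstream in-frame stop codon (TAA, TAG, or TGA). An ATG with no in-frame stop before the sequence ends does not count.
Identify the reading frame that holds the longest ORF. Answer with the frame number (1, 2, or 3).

2

Frame 1: ATG TGC TAC TAG ATG GCG TAA CAA CGA ATT GAA CTT GCG ACT TTT TAA CGG CAT GCT CGT GAT TTA AGG ACG TGT TTT — ATG at 1, stop TAG at 10 → 12 nt; ATG at 13, stop TAA at 19 → 9 nt.
Frame 2: TGT GCT ACT AGA TGG CGT AAC AAC GAA TTG AAC TTG CGA CTT TTT AAC GGC ATG CTC GTG ATT TAA GGA CGT GTT — ATG at 53, stop TAA at 65 → 15 nt.
Frame 3: GTG CTA CTA GAT GGC GTA ACA ACG AAT TGA ACT TGC GAC TTT TTA ACG GCA TGC TCG TGA TTT AAG GAC GTG TTT — no ATG→stop ORF.
Longest ORF is 15 nt in frame 2 (positions 53–67).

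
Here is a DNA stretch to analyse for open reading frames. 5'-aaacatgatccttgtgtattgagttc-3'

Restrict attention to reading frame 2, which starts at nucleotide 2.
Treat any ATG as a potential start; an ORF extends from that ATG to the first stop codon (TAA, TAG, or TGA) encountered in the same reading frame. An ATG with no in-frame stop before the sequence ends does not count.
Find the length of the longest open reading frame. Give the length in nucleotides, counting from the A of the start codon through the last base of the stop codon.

18

Frame 2: AAC ATG ATC CTT GTG TAT TGA GTT — ATG at 5, stop TGA at 20 → 18 nt.
Longest: frame 2, positions 5–22, 18 nt = 6 codons = 5 aa. → 18 nucleotides.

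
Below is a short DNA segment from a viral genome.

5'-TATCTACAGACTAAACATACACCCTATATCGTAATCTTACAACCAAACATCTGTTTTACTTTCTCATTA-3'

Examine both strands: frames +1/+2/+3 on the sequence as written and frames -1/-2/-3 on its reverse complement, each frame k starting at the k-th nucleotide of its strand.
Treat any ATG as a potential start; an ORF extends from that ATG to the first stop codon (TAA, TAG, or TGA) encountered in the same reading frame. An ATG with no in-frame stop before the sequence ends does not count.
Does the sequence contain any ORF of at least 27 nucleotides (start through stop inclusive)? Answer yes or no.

Reverse complement (5'→3'): TAATGAGAAAGTAAAACAGATGTTTGGTTGTAAGATTACGATATAGGGTGTATGTTTAGTCTGTAGATA
Frame +1: TAT CTA CAG ACT AAA CAT ACA CCC TAT ATC GTA ATC TTA CAA CCA AAC ATC TGT TTT ACT TTC TCA TTA — no ATG→stop ORF.
Frame +2: ATC TAC AGA CTA AAC ATA CAC CCT ATA TCG TAA TCT TAC AAC CAA ACA TCT GTT TTA CTT TCT CAT — no ATG→stop ORF.
Frame +3: TCT ACA GAC TAA ACA TAC ACC CTA TAT CGT AAT CTT ACA ACC AAA CAT CTG TTT TAC TTT CTC ATT — no ATG→stop ORF.
Frame -1: TAA TGA GAA AGT AAA ACA GAT GTT TGG TTG TAA GAT TAC GAT ATA GGG TGT ATG TTT AGT CTG TAG ATA — ATG at 52, stop TAG at 64 → 15 nt.
Frame -2: AAT GAG AAA GTA AAA CAG ATG TTT GGT TGT AAG ATT ACG ATA TAG GGT GTA TGT TTA GTC TGT AGA — ATG at 20, stop TAG at 44 → 27 nt.
Frame -3: ATG AGA AAG TAA AAC AGA TGT TTG GTT GTA AGA TTA CGA TAT AGG GTG TAT GTT TAG TCT GTA GAT — ATG at 3, stop TAA at 12 → 12 nt.
Frame -2 has an ORF of 27 nucleotides (positions 20–46) ≥ 27, so yes.

yes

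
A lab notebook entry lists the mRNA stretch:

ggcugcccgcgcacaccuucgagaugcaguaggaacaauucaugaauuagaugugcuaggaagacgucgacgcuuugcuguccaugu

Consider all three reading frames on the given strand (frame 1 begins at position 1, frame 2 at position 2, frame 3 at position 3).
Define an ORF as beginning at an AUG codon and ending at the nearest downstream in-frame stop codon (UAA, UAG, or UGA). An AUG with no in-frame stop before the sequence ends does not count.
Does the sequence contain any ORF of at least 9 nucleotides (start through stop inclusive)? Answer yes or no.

yes

Frame 1: GGC UGC CCG CGC ACA CCU UCG AGA UGC AGU AGG AAC AAU UCA UGA AUU AGA UGU GCU AGG AAG ACG UCG ACG CUU UGC UGU CCA UGU — no AUG→stop ORF.
Frame 2: GCU GCC CGC GCA CAC CUU CGA GAU GCA GUA GGA ACA AUU CAU GAA UUA GAU GUG CUA GGA AGA CGU CGA CGC UUU GCU GUC CAU — no AUG→stop ORF.
Frame 3: CUG CCC GCG CAC ACC UUC GAG AUG CAG UAG GAA CAA UUC AUG AAU UAG AUG UGC UAG GAA GAC GUC GAC GCU UUG CUG UCC AUG — AUG at 24, stop UAG at 30 → 9 nt; AUG at 42, stop UAG at 48 → 9 nt; AUG at 51, stop UAG at 57 → 9 nt.
Frame 3 has an ORF of 9 nucleotides (positions 24–32) ≥ 9, so yes.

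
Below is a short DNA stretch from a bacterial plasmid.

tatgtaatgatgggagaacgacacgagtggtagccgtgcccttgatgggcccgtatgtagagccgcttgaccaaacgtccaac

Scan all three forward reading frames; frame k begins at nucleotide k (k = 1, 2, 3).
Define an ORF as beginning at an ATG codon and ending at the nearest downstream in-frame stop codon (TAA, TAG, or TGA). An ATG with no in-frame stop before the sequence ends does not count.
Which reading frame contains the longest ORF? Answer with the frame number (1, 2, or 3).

1

Frame 1: TAT GTA ATG ATG GGA GAA CGA CAC GAG TGG TAG CCG TGC CCT TGA TGG GCC CGT ATG TAG AGC CGC TTG ACC AAA CGT CCA — ATG at 7, stop TAG at 31 → 27 nt; ATG at 10, stop TAG at 31 → 24 nt; ATG at 55, stop TAG at 58 → 6 nt.
Frame 2: ATG TAA TGA TGG GAG AAC GAC ACG AGT GGT AGC CGT GCC CTT GAT GGG CCC GTA TGT AGA GCC GCT TGA CCA AAC GTC CAA — ATG at 2, stop TAA at 5 → 6 nt.
Frame 3: TGT AAT GAT GGG AGA ACG ACA CGA GTG GTA GCC GTG CCC TTG ATG GGC CCG TAT GTA GAG CCG CTT GAC CAA ACG TCC AAC — no ATG→stop ORF.
Longest ORF is 27 nt in frame 1 (positions 7–33).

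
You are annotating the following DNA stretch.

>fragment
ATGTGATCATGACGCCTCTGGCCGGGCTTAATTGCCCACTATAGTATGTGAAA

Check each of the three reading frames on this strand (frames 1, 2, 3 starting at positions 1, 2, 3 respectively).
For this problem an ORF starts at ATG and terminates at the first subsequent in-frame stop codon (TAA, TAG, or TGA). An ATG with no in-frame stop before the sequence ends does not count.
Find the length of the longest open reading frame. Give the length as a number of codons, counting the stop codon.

Frame 1: ATG TGA TCA TGA CGC CTC TGG CCG GGC TTA ATT GCC CAC TAT AGT ATG TGA — ATG at 1, stop TGA at 4 → 6 nt; ATG at 46, stop TGA at 49 → 6 nt.
Frame 2: TGT GAT CAT GAC GCC TCT GGC CGG GCT TAA TTG CCC ACT ATA GTA TGT GAA — no ATG→stop ORF.
Frame 3: GTG ATC ATG ACG CCT CTG GCC GGG CTT AAT TGC CCA CTA TAG TAT GTG AAA — ATG at 9, stop TAG at 42 → 36 nt.
Longest: frame 3, positions 9–44, 36 nt = 12 codons = 11 aa. → 12 codons.

12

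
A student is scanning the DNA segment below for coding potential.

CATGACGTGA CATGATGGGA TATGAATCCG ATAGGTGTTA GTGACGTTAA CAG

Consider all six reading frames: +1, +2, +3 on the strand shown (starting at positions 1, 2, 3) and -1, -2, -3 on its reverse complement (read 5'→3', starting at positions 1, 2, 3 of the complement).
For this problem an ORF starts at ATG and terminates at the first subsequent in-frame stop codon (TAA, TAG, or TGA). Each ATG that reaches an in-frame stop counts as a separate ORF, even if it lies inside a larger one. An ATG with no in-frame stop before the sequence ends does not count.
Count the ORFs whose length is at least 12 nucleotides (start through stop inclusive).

2

Reverse complement (5'→3'): CTGTTAACGTCACTAACACCTATCGGATTCATATCCCATCATGTCACGTCATG
Frame +1: CAT GAC GTG ACA TGA TGG GAT ATG AAT CCG ATA GGT GTT AGT GAC GTT AAC — no ATG→stop ORF.
Frame +2: ATG ACG TGA CAT GAT GGG ATA TGA ATC CGA TAG GTG TTA GTG ACG TTA ACA — ATG at 2, stop TGA at 8 → 9 nt.
Frame +3: TGA CGT GAC ATG ATG GGA TAT GAA TCC GAT AGG TGT TAG TGA CGT TAA CAG — ATG at 12, stop TAG at 39 → 30 nt; ATG at 15, stop TAG at 39 → 27 nt.
Frame -1: CTG TTA ACG TCA CTA ACA CCT ATC GGA TTC ATA TCC CAT CAT GTC ACG TCA — no ATG→stop ORF.
Frame -2: TGT TAA CGT CAC TAA CAC CTA TCG GAT TCA TAT CCC ATC ATG TCA CGT CAT — no ATG→stop ORF.
Frame -3: GTT AAC GTC ACT AAC ACC TAT CGG ATT CAT ATC CCA TCA TGT CAC GTC ATG — no ATG→stop ORF.
ORFs ≥ 12 nucleotides: frame +3 12–41 (30 nucleotides), frame +3 15–41 (27 nucleotides). Count = 2.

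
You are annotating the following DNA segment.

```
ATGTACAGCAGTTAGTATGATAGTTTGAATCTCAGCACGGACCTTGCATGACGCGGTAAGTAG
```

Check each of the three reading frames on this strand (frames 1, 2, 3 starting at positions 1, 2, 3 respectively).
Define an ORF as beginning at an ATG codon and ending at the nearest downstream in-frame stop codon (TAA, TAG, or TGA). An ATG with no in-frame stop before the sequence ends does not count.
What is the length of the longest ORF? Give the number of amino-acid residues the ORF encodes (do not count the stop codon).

Frame 1: ATG TAC AGC AGT TAG TAT GAT AGT TTG AAT CTC AGC ACG GAC CTT GCA TGA CGC GGT AAG TAG — ATG at 1, stop TAG at 13 → 15 nt.
Frame 2: TGT ACA GCA GTT AGT ATG ATA GTT TGA ATC TCA GCA CGG ACC TTG CAT GAC GCG GTA AGT — ATG at 17, stop TGA at 26 → 12 nt.
Frame 3: GTA CAG CAG TTA GTA TGA TAG TTT GAA TCT CAG CAC GGA CCT TGC ATG ACG CGG TAA GTA — ATG at 48, stop TAA at 57 → 12 nt.
Longest: frame 1, positions 1–15, 15 nt = 5 codons = 4 aa. → 4 amino acids.

4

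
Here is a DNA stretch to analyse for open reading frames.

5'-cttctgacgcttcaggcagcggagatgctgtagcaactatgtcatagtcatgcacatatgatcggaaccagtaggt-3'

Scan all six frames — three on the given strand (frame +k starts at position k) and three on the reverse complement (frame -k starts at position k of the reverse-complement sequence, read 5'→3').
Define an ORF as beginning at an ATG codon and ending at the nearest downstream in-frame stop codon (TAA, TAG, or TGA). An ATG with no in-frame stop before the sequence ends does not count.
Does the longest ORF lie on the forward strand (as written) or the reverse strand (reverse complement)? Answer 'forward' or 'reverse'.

Reverse complement (5'→3'): ACCTACTGGTTCCGATCATATGTGCATGACTATGACATAGTTGCTACAGCATCTCCGCTGCCTGAAGCGTCAGAAG
Frame +1: CTT CTG ACG CTT CAG GCA GCG GAG ATG CTG TAG CAA CTA TGT CAT AGT CAT GCA CAT ATG ATC GGA ACC AGT AGG — ATG at 25, stop TAG at 31 → 9 nt.
Frame +2: TTC TGA CGC TTC AGG CAG CGG AGA TGC TGT AGC AAC TAT GTC ATA GTC ATG CAC ATA TGA TCG GAA CCA GTA GGT — ATG at 50, stop TGA at 59 → 12 nt.
Frame +3: TCT GAC GCT TCA GGC AGC GGA GAT GCT GTA GCA ACT ATG TCA TAG TCA TGC ACA TAT GAT CGG AAC CAG TAG — ATG at 39, stop TAG at 45 → 9 nt.
Frame -1: ACC TAC TGG TTC CGA TCA TAT GTG CAT GAC TAT GAC ATA GTT GCT ACA GCA TCT CCG CTG CCT GAA GCG TCA GAA — no ATG→stop ORF.
Frame -2: CCT ACT GGT TCC GAT CAT ATG TGC ATG ACT ATG ACA TAG TTG CTA CAG CAT CTC CGC TGC CTG AAG CGT CAG AAG — ATG at 20, stop TAG at 38 → 21 nt; ATG at 26, stop TAG at 38 → 15 nt; ATG at 32, stop TAG at 38 → 9 nt.
Frame -3: CTA CTG GTT CCG ATC ATA TGT GCA TGA CTA TGA CAT AGT TGC TAC AGC ATC TCC GCT GCC TGA AGC GTC AGA — no ATG→stop ORF.
Forward-strand max 12 nt; reverse-strand max 21 nt. The reverse strand has the longer ORF.

reverse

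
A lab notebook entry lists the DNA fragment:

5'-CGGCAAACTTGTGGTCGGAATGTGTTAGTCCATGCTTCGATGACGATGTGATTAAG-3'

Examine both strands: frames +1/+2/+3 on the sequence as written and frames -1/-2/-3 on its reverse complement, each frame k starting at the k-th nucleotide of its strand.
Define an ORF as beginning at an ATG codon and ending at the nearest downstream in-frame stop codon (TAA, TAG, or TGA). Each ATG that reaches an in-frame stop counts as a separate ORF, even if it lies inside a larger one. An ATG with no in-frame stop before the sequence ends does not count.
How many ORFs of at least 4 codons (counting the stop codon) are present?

Reverse complement (5'→3'): CTTAATCACATCGTCATCGAAGCATGGACTAACACATTCCGACCACAAGTTTGCCG
Frame +1: CGG CAA ACT TGT GGT CGG AAT GTG TTA GTC CAT GCT TCG ATG ACG ATG TGA TTA — ATG at 40, stop TGA at 49 → 12 nt; ATG at 46, stop TGA at 49 → 6 nt.
Frame +2: GGC AAA CTT GTG GTC GGA ATG TGT TAG TCC ATG CTT CGA TGA CGA TGT GAT TAA — ATG at 20, stop TAG at 26 → 9 nt; ATG at 32, stop TGA at 41 → 12 nt.
Frame +3: GCA AAC TTG TGG TCG GAA TGT GTT AGT CCA TGC TTC GAT GAC GAT GTG ATT AAG — no ATG→stop ORF.
Frame -1: CTT AAT CAC ATC GTC ATC GAA GCA TGG ACT AAC ACA TTC CGA CCA CAA GTT TGC — no ATG→stop ORF.
Frame -2: TTA ATC ACA TCG TCA TCG AAG CAT GGA CTA ACA CAT TCC GAC CAC AAG TTT GCC — no ATG→stop ORF.
Frame -3: TAA TCA CAT CGT CAT CGA AGC ATG GAC TAA CAC ATT CCG ACC ACA AGT TTG CCG — ATG at 24, stop TAA at 30 → 9 nt.
ORFs ≥ 4 codons: frame +1 40–51 (4 codons), frame +2 32–43 (4 codons). Count = 2.

2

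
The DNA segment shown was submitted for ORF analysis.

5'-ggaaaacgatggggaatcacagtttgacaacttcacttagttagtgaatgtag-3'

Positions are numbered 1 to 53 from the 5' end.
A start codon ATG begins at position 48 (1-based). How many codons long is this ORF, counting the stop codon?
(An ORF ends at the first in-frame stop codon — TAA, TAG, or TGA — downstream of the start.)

2

Codons from position 48: ATG (48–50), TAG (51–53).
TAG is the first in-frame stop; that's 2 codons including the stop.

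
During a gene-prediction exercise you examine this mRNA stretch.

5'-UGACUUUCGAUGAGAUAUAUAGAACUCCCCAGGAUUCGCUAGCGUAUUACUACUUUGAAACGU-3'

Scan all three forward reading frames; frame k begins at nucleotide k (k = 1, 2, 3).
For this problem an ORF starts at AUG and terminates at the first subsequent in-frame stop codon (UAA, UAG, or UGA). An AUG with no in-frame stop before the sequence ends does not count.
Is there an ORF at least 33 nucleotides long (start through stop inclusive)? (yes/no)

yes

Frame 1: UGA CUU UCG AUG AGA UAU AUA GAA CUC CCC AGG AUU CGC UAG CGU AUU ACU ACU UUG AAA CGU — AUG at 10, stop UAG at 40 → 33 nt.
Frame 2: GAC UUU CGA UGA GAU AUA UAG AAC UCC CCA GGA UUC GCU AGC GUA UUA CUA CUU UGA AAC — no AUG→stop ORF.
Frame 3: ACU UUC GAU GAG AUA UAU AGA ACU CCC CAG GAU UCG CUA GCG UAU UAC UAC UUU GAA ACG — no AUG→stop ORF.
Frame 1 has an ORF of 33 nucleotides (positions 10–42) ≥ 33, so yes.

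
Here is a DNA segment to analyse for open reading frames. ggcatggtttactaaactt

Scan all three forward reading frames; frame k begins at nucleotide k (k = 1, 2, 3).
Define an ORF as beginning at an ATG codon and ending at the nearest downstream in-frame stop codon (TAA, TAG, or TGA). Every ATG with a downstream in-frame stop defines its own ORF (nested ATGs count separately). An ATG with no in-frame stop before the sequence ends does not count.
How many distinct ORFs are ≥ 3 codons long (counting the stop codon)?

1

Frame 1: GGC ATG GTT TAC TAA ACT — ATG at 4, stop TAA at 13 → 12 nt.
Frame 2: GCA TGG TTT ACT AAA CTT — no ATG→stop ORF.
Frame 3: CAT GGT TTA CTA AAC — no ATG→stop ORF.
ORFs ≥ 3 codons: frame 1 4–15 (4 codons). Count = 1.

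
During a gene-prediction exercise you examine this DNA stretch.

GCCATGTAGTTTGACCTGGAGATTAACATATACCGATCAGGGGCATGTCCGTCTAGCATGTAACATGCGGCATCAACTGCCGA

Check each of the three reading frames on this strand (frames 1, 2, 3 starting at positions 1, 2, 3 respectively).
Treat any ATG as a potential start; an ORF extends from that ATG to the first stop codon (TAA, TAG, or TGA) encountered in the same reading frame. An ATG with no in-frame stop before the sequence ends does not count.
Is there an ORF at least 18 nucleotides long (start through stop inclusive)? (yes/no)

Frame 1: GCC ATG TAG TTT GAC CTG GAG ATT AAC ATA TAC CGA TCA GGG GCA TGT CCG TCT AGC ATG TAA CAT GCG GCA TCA ACT GCC — ATG at 4, stop TAG at 7 → 6 nt; ATG at 58, stop TAA at 61 → 6 nt.
Frame 2: CCA TGT AGT TTG ACC TGG AGA TTA ACA TAT ACC GAT CAG GGG CAT GTC CGT CTA GCA TGT AAC ATG CGG CAT CAA CTG CCG — no ATG→stop ORF.
Frame 3: CAT GTA GTT TGA CCT GGA GAT TAA CAT ATA CCG ATC AGG GGC ATG TCC GTC TAG CAT GTA ACA TGC GGC ATC AAC TGC CGA — ATG at 45, stop TAG at 54 → 12 nt.
Largest ORF found is 12 nucleotides < 18, so no.

no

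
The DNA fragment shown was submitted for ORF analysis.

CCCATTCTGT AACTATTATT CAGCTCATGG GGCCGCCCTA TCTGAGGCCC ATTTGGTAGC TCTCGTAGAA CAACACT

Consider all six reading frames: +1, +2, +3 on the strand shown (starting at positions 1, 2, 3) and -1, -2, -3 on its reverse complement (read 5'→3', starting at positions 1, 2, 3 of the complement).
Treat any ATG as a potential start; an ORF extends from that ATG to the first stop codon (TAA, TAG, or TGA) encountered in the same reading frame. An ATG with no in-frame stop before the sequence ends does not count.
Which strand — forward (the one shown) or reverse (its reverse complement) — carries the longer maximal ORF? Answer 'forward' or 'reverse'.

forward

Reverse complement (5'→3'): AGTGTTGTTCTACGAGAGCTACCAAATGGGCCTCAGATAGGGCGGCCCCATGAGCTGAATAATAGTTACAGAATGGG
Frame +1: CCC ATT CTG TAA CTA TTA TTC AGC TCA TGG GGC CGC CCT ATC TGA GGC CCA TTT GGT AGC TCT CGT AGA ACA ACA — no ATG→stop ORF.
Frame +2: CCA TTC TGT AAC TAT TAT TCA GCT CAT GGG GCC GCC CTA TCT GAG GCC CAT TTG GTA GCT CTC GTA GAA CAA CAC — no ATG→stop ORF.
Frame +3: CAT TCT GTA ACT ATT ATT CAG CTC ATG GGG CCG CCC TAT CTG AGG CCC ATT TGG TAG CTC TCG TAG AAC AAC ACT — ATG at 27, stop TAG at 57 → 33 nt.
Frame -1: AGT GTT GTT CTA CGA GAG CTA CCA AAT GGG CCT CAG ATA GGG CGG CCC CAT GAG CTG AAT AAT AGT TAC AGA ATG — no ATG→stop ORF.
Frame -2: GTG TTG TTC TAC GAG AGC TAC CAA ATG GGC CTC AGA TAG GGC GGC CCC ATG AGC TGA ATA ATA GTT ACA GAA TGG — ATG at 26, stop TAG at 38 → 15 nt; ATG at 50, stop TGA at 56 → 9 nt.
Frame -3: TGT TGT TCT ACG AGA GCT ACC AAA TGG GCC TCA GAT AGG GCG GCC CCA TGA GCT GAA TAA TAG TTA CAG AAT GGG — no ATG→stop ORF.
Forward-strand max 33 nt; reverse-strand max 15 nt. The forward strand has the longer ORF.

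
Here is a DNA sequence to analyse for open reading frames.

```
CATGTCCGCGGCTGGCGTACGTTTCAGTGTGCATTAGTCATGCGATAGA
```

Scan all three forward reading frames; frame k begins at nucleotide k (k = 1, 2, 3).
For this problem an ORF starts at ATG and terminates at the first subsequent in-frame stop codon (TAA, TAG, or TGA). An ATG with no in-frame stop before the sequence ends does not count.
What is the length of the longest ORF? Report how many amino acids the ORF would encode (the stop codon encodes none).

Frame 1: CAT GTC CGC GGC TGG CGT ACG TTT CAG TGT GCA TTA GTC ATG CGA TAG — ATG at 40, stop TAG at 46 → 9 nt.
Frame 2: ATG TCC GCG GCT GGC GTA CGT TTC AGT GTG CAT TAG TCA TGC GAT AGA — ATG at 2, stop TAG at 35 → 36 nt.
Frame 3: TGT CCG CGG CTG GCG TAC GTT TCA GTG TGC ATT AGT CAT GCG ATA — no ATG→stop ORF.
Longest: frame 2, positions 2–37, 36 nt = 12 codons = 11 aa. → 11 amino acids.

11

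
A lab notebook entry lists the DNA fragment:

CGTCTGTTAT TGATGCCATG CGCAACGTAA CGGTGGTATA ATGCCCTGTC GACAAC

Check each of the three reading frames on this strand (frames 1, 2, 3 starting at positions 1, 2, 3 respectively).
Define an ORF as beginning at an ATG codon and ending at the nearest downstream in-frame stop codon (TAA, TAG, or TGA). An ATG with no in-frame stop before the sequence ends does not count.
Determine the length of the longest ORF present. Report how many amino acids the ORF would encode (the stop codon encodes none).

Frame 1: CGT CTG TTA TTG ATG CCA TGC GCA ACG TAA CGG TGG TAT AAT GCC CTG TCG ACA — ATG at 13, stop TAA at 28 → 18 nt.
Frame 2: GTC TGT TAT TGA TGC CAT GCG CAA CGT AAC GGT GGT ATA ATG CCC TGT CGA CAA — no ATG→stop ORF.
Frame 3: TCT GTT ATT GAT GCC ATG CGC AAC GTA ACG GTG GTA TAA TGC CCT GTC GAC AAC — ATG at 18, stop TAA at 39 → 24 nt.
Longest: frame 3, positions 18–41, 24 nt = 8 codons = 7 aa. → 7 amino acids.

7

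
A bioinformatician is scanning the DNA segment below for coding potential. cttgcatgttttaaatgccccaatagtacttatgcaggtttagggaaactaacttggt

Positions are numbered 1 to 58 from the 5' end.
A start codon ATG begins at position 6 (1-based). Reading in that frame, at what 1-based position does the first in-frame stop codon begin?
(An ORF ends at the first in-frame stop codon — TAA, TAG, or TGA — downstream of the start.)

Codons from position 6: ATG (6–8), TTT (9–11), TAA (12–14).
TAA is a stop codon; it begins at position 12.

12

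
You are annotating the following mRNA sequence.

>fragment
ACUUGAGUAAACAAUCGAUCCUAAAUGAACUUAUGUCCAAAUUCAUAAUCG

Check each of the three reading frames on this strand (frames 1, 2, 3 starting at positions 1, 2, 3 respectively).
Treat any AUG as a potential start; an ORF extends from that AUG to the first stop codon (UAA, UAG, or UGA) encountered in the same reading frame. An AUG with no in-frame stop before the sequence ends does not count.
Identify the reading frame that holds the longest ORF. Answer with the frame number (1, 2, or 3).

Frame 1: ACU UGA GUA AAC AAU CGA UCC UAA AUG AAC UUA UGU CCA AAU UCA UAA UCG — AUG at 25, stop UAA at 46 → 24 nt.
Frame 2: CUU GAG UAA ACA AUC GAU CCU AAA UGA ACU UAU GUC CAA AUU CAU AAU — no AUG→stop ORF.
Frame 3: UUG AGU AAA CAA UCG AUC CUA AAU GAA CUU AUG UCC AAA UUC AUA AUC — no AUG→stop ORF.
Longest ORF is 24 nt in frame 1 (positions 25–48).

1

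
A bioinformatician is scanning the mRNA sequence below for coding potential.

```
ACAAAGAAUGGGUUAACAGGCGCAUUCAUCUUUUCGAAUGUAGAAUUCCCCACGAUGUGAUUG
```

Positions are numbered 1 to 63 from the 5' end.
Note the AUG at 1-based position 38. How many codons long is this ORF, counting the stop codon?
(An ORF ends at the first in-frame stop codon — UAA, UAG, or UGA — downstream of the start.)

2

Codons from position 38: AUG (38–40), UAG (41–43).
UAG is the first in-frame stop; that's 2 codons including the stop.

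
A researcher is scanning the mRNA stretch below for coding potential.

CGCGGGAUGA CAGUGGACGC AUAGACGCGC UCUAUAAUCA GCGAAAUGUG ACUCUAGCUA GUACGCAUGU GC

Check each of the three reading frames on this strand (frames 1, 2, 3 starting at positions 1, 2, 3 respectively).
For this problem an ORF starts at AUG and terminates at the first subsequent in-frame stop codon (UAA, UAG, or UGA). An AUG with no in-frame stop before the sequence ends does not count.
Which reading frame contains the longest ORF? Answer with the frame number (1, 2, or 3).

1

Frame 1: CGC GGG AUG ACA GUG GAC GCA UAG ACG CGC UCU AUA AUC AGC GAA AUG UGA CUC UAG CUA GUA CGC AUG UGC — AUG at 7, stop UAG at 22 → 18 nt; AUG at 46, stop UGA at 49 → 6 nt.
Frame 2: GCG GGA UGA CAG UGG ACG CAU AGA CGC GCU CUA UAA UCA GCG AAA UGU GAC UCU AGC UAG UAC GCA UGU — no AUG→stop ORF.
Frame 3: CGG GAU GAC AGU GGA CGC AUA GAC GCG CUC UAU AAU CAG CGA AAU GUG ACU CUA GCU AGU ACG CAU GUG — no AUG→stop ORF.
Longest ORF is 18 nt in frame 1 (positions 7–24).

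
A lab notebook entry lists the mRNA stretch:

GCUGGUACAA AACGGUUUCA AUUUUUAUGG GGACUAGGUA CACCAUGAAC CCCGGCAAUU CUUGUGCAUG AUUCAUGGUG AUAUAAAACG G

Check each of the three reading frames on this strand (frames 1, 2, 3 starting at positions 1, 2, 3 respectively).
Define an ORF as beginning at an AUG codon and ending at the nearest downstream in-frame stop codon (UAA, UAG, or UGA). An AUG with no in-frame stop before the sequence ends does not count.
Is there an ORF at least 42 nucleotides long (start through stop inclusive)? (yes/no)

yes

Frame 1: GCU GGU ACA AAA CGG UUU CAA UUU UUA UGG GGA CUA GGU ACA CCA UGA ACC CCG GCA AUU CUU GUG CAU GAU UCA UGG UGA UAU AAA ACG — no AUG→stop ORF.
Frame 2: CUG GUA CAA AAC GGU UUC AAU UUU UAU GGG GAC UAG GUA CAC CAU GAA CCC CGG CAA UUC UUG UGC AUG AUU CAU GGU GAU AUA AAA CGG — no AUG→stop ORF.
Frame 3: UGG UAC AAA ACG GUU UCA AUU UUU AUG GGG ACU AGG UAC ACC AUG AAC CCC GGC AAU UCU UGU GCA UGA UUC AUG GUG AUA UAA AAC — AUG at 27, stop UGA at 69 → 45 nt; AUG at 45, stop UGA at 69 → 27 nt; AUG at 75, stop UAA at 84 → 12 nt.
Frame 3 has an ORF of 45 nucleotides (positions 27–71) ≥ 42, so yes.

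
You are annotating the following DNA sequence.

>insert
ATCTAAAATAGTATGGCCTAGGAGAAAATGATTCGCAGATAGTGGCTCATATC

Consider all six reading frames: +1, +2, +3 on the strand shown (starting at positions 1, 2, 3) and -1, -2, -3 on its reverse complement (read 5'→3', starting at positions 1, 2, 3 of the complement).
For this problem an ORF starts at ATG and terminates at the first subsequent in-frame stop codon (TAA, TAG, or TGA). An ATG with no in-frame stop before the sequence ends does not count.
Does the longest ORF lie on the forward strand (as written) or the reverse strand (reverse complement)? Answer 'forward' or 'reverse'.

reverse

Reverse complement (5'→3'): GATATGAGCCACTATCTGCGAATCATTTTCTCCTAGGCCATACTATTTTAGAT
Frame +1: ATC TAA AAT AGT ATG GCC TAG GAG AAA ATG ATT CGC AGA TAG TGG CTC ATA — ATG at 13, stop TAG at 19 → 9 nt; ATG at 28, stop TAG at 40 → 15 nt.
Frame +2: TCT AAA ATA GTA TGG CCT AGG AGA AAA TGA TTC GCA GAT AGT GGC TCA TAT — no ATG→stop ORF.
Frame +3: CTA AAA TAG TAT GGC CTA GGA GAA AAT GAT TCG CAG ATA GTG GCT CAT ATC — no ATG→stop ORF.
Frame -1: GAT ATG AGC CAC TAT CTG CGA ATC ATT TTC TCC TAG GCC ATA CTA TTT TAG — ATG at 4, stop TAG at 34 → 33 nt.
Frame -2: ATA TGA GCC ACT ATC TGC GAA TCA TTT TCT CCT AGG CCA TAC TAT TTT AGA — no ATG→stop ORF.
Frame -3: TAT GAG CCA CTA TCT GCG AAT CAT TTT CTC CTA GGC CAT ACT ATT TTA GAT — no ATG→stop ORF.
Forward-strand max 15 nt; reverse-strand max 33 nt. The reverse strand has the longer ORF.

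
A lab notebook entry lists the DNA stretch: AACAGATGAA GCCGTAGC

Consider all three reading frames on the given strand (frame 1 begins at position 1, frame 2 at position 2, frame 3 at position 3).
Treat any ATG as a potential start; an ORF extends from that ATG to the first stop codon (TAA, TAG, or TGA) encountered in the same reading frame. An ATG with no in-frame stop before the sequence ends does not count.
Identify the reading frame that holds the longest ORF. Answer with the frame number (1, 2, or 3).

3

Frame 1: AAC AGA TGA AGC CGT AGC — no ATG→stop ORF.
Frame 2: ACA GAT GAA GCC GTA — no ATG→stop ORF.
Frame 3: CAG ATG AAG CCG TAG — ATG at 6, stop TAG at 15 → 12 nt.
Longest ORF is 12 nt in frame 3 (positions 6–17).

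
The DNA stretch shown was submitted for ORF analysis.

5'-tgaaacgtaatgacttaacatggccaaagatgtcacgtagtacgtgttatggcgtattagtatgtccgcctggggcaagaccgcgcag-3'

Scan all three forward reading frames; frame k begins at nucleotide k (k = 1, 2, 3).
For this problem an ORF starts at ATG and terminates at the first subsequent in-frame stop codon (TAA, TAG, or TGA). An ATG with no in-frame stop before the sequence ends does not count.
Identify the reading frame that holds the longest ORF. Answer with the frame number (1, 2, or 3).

Frame 1: TGA AAC GTA ATG ACT TAA CAT GGC CAA AGA TGT CAC GTA GTA CGT GTT ATG GCG TAT TAG TAT GTC CGC CTG GGG CAA GAC CGC GCA — ATG at 10, stop TAA at 16 → 9 nt; ATG at 49, stop TAG at 58 → 12 nt.
Frame 2: GAA ACG TAA TGA CTT AAC ATG GCC AAA GAT GTC ACG TAG TAC GTG TTA TGG CGT ATT AGT ATG TCC GCC TGG GGC AAG ACC GCG CAG — ATG at 20, stop TAG at 38 → 21 nt.
Frame 3: AAA CGT AAT GAC TTA ACA TGG CCA AAG ATG TCA CGT AGT ACG TGT TAT GGC GTA TTA GTA TGT CCG CCT GGG GCA AGA CCG CGC — no ATG→stop ORF.
Longest ORF is 21 nt in frame 2 (positions 20–40).

2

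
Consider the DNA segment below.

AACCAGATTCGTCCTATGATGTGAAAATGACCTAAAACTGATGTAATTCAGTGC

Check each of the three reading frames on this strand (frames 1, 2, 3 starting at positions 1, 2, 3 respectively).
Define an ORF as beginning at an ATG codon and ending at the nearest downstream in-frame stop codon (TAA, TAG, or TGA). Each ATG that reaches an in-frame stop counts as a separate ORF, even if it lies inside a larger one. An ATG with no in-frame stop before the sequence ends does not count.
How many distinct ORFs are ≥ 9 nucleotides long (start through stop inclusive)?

2

Frame 1: AAC CAG ATT CGT CCT ATG ATG TGA AAA TGA CCT AAA ACT GAT GTA ATT CAG TGC — ATG at 16, stop TGA at 22 → 9 nt; ATG at 19, stop TGA at 22 → 6 nt.
Frame 2: ACC AGA TTC GTC CTA TGA TGT GAA AAT GAC CTA AAA CTG ATG TAA TTC AGT — ATG at 41, stop TAA at 44 → 6 nt.
Frame 3: CCA GAT TCG TCC TAT GAT GTG AAA ATG ACC TAA AAC TGA TGT AAT TCA GTG — ATG at 27, stop TAA at 33 → 9 nt.
ORFs ≥ 9 nucleotides: frame 1 16–24 (9 nucleotides), frame 3 27–35 (9 nucleotides). Count = 2.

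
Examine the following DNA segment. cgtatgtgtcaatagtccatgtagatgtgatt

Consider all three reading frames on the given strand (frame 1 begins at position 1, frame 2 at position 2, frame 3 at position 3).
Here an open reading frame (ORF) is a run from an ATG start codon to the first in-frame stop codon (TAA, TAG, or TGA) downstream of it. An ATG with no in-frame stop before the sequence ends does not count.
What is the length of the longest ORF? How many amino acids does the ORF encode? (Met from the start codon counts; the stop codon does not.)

3

Frame 1: CGT ATG TGT CAA TAG TCC ATG TAG ATG TGA — ATG at 4, stop TAG at 13 → 12 nt; ATG at 19, stop TAG at 22 → 6 nt; ATG at 25, stop TGA at 28 → 6 nt.
Frame 2: GTA TGT GTC AAT AGT CCA TGT AGA TGT GAT — no ATG→stop ORF.
Frame 3: TAT GTG TCA ATA GTC CAT GTA GAT GTG ATT — no ATG→stop ORF.
Longest: frame 1, positions 4–15, 12 nt = 4 codons = 3 aa. → 3 amino acids.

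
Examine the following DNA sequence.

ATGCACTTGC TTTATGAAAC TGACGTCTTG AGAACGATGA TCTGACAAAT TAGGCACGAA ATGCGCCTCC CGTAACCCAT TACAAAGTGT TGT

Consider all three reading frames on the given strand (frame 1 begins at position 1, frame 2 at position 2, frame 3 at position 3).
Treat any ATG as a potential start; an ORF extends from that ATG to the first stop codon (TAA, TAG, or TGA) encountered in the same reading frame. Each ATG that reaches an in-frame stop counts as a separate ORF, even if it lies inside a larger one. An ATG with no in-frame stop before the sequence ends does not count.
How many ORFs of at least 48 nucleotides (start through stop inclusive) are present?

0

Frame 1: ATG CAC TTG CTT TAT GAA ACT GAC GTC TTG AGA ACG ATG ATC TGA CAA ATT AGG CAC GAA ATG CGC CTC CCG TAA CCC ATT ACA AAG TGT TGT — ATG at 1, stop TGA at 43 → 45 nt; ATG at 37, stop TGA at 43 → 9 nt; ATG at 61, stop TAA at 73 → 15 nt.
Frame 2: TGC ACT TGC TTT ATG AAA CTG ACG TCT TGA GAA CGA TGA TCT GAC AAA TTA GGC ACG AAA TGC GCC TCC CGT AAC CCA TTA CAA AGT GTT — ATG at 14, stop TGA at 29 → 18 nt.
Frame 3: GCA CTT GCT TTA TGA AAC TGA CGT CTT GAG AAC GAT GAT CTG ACA AAT TAG GCA CGA AAT GCG CCT CCC GTA ACC CAT TAC AAA GTG TTG — no ATG→stop ORF.
No ORF reaches 48 nucleotides. Count = 0.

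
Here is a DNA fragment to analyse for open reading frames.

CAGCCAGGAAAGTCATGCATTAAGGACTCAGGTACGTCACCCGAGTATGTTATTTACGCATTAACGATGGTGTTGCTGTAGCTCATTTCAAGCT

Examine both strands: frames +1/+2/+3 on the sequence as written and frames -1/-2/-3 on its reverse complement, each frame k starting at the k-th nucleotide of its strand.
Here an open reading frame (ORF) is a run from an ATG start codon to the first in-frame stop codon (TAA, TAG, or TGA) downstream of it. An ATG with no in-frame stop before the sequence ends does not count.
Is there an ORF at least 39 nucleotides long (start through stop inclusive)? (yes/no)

no

Reverse complement (5'→3'): AGCTTGAAATGAGCTACAGCAACACCATCGTTAATGCGTAAATAACATACTCGGGTGACGTACCTGAGTCCTTAATGCATGACTTTCCTGGCTG
Frame +1: CAG CCA GGA AAG TCA TGC ATT AAG GAC TCA GGT ACG TCA CCC GAG TAT GTT ATT TAC GCA TTA ACG ATG GTG TTG CTG TAG CTC ATT TCA AGC — ATG at 67, stop TAG at 79 → 15 nt.
Frame +2: AGC CAG GAA AGT CAT GCA TTA AGG ACT CAG GTA CGT CAC CCG AGT ATG TTA TTT ACG CAT TAA CGA TGG TGT TGC TGT AGC TCA TTT CAA GCT — ATG at 47, stop TAA at 62 → 18 nt.
Frame +3: GCC AGG AAA GTC ATG CAT TAA GGA CTC AGG TAC GTC ACC CGA GTA TGT TAT TTA CGC ATT AAC GAT GGT GTT GCT GTA GCT CAT TTC AAG — ATG at 15, stop TAA at 21 → 9 nt.
Frame -1: AGC TTG AAA TGA GCT ACA GCA ACA CCA TCG TTA ATG CGT AAA TAA CAT ACT CGG GTG ACG TAC CTG AGT CCT TAA TGC ATG ACT TTC CTG GCT — ATG at 34, stop TAA at 43 → 12 nt.
Frame -2: GCT TGA AAT GAG CTA CAG CAA CAC CAT CGT TAA TGC GTA AAT AAC ATA CTC GGG TGA CGT ACC TGA GTC CTT AAT GCA TGA CTT TCC TGG CTG — no ATG→stop ORF.
Frame -3: CTT GAA ATG AGC TAC AGC AAC ACC ATC GTT AAT GCG TAA ATA ACA TAC TCG GGT GAC GTA CCT GAG TCC TTA ATG CAT GAC TTT CCT GGC — ATG at 9, stop TAA at 39 → 33 nt.
Largest ORF found is 33 nucleotides < 39, so no.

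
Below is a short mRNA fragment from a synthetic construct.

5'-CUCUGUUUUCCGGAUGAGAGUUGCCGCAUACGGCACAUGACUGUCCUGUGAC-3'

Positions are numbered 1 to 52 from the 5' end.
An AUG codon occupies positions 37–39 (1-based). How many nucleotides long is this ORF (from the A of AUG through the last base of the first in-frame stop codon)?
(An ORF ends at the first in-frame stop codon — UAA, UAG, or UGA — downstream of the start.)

Codons from position 37: AUG (37–39), ACU (40–42), GUC (43–45), CUG (46–48), UGA (49–51).
UGA is the first in-frame stop; ORF spans 37–51, 15 nucleotides.

15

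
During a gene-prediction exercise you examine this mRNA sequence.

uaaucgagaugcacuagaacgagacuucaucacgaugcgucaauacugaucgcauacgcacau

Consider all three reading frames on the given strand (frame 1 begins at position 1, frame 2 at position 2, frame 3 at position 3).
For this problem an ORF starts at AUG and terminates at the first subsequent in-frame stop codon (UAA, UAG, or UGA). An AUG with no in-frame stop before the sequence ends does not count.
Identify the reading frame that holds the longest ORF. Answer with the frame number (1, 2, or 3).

Frame 1: UAA UCG AGA UGC ACU AGA ACG AGA CUU CAU CAC GAU GCG UCA AUA CUG AUC GCA UAC GCA CAU — no AUG→stop ORF.
Frame 2: AAU CGA GAU GCA CUA GAA CGA GAC UUC AUC ACG AUG CGU CAA UAC UGA UCG CAU ACG CAC — AUG at 35, stop UGA at 47 → 15 nt.
Frame 3: AUC GAG AUG CAC UAG AAC GAG ACU UCA UCA CGA UGC GUC AAU ACU GAU CGC AUA CGC ACA — AUG at 9, stop UAG at 15 → 9 nt.
Longest ORF is 15 nt in frame 2 (positions 35–49).

2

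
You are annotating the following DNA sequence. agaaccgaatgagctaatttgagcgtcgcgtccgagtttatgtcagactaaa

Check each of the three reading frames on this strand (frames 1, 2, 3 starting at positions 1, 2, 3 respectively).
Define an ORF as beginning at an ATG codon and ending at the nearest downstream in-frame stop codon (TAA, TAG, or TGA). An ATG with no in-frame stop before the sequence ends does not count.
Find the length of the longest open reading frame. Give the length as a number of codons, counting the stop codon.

4

Frame 1: AGA ACC GAA TGA GCT AAT TTG AGC GTC GCG TCC GAG TTT ATG TCA GAC TAA — ATG at 40, stop TAA at 49 → 12 nt.
Frame 2: GAA CCG AAT GAG CTA ATT TGA GCG TCG CGT CCG AGT TTA TGT CAG ACT AAA — no ATG→stop ORF.
Frame 3: AAC CGA ATG AGC TAA TTT GAG CGT CGC GTC CGA GTT TAT GTC AGA CTA — ATG at 9, stop TAA at 15 → 9 nt.
Longest: frame 1, positions 40–51, 12 nt = 4 codons = 3 aa. → 4 codons.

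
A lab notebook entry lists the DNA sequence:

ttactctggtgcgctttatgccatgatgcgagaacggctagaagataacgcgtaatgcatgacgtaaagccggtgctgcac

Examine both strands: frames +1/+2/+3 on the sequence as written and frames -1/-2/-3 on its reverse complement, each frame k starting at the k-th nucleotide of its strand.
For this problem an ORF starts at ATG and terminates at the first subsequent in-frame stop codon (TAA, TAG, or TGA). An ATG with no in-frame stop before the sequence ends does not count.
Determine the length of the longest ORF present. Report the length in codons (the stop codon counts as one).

15

Reverse complement (5'→3'): GTGCAGCACCGGCTTTACGTCATGCATTACGCGTTATCTTCTAGCCGTTCTCGCATCATGGCATAAAGCGCACCAGAGTAA
Frame +1: TTA CTC TGG TGC GCT TTA TGC CAT GAT GCG AGA ACG GCT AGA AGA TAA CGC GTA ATG CAT GAC GTA AAG CCG GTG CTG CAC — no ATG→stop ORF.
Frame +2: TAC TCT GGT GCG CTT TAT GCC ATG ATG CGA GAA CGG CTA GAA GAT AAC GCG TAA TGC ATG ACG TAA AGC CGG TGC TGC — ATG at 23, stop TAA at 53 → 33 nt; ATG at 26, stop TAA at 53 → 30 nt; ATG at 59, stop TAA at 65 → 9 nt.
Frame +3: ACT CTG GTG CGC TTT ATG CCA TGA TGC GAG AAC GGC TAG AAG ATA ACG CGT AAT GCA TGA CGT AAA GCC GGT GCT GCA — ATG at 18, stop TGA at 24 → 9 nt.
Frame -1: GTG CAG CAC CGG CTT TAC GTC ATG CAT TAC GCG TTA TCT TCT AGC CGT TCT CGC ATC ATG GCA TAA AGC GCA CCA GAG TAA — ATG at 22, stop TAA at 64 → 45 nt; ATG at 58, stop TAA at 64 → 9 nt.
Frame -2: TGC AGC ACC GGC TTT ACG TCA TGC ATT ACG CGT TAT CTT CTA GCC GTT CTC GCA TCA TGG CAT AAA GCG CAC CAG AGT — no ATG→stop ORF.
Frame -3: GCA GCA CCG GCT TTA CGT CAT GCA TTA CGC GTT ATC TTC TAG CCG TTC TCG CAT CAT GGC ATA AAG CGC ACC AGA GTA — no ATG→stop ORF.
Longest: frame -1, positions 22–66, 45 nt = 15 codons = 14 aa. → 15 codons.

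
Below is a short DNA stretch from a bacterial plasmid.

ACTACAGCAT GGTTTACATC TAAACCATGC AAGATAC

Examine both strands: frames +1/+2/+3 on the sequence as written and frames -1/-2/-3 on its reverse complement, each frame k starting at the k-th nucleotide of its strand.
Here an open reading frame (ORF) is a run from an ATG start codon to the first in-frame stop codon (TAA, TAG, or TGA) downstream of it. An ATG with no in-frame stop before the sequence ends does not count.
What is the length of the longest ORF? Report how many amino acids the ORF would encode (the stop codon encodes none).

4

Reverse complement (5'→3'): GTATCTTGCATGGTTTAGATGTAAACCATGCTGTAGT
Frame +1: ACT ACA GCA TGG TTT ACA TCT AAA CCA TGC AAG ATA — no ATG→stop ORF.
Frame +2: CTA CAG CAT GGT TTA CAT CTA AAC CAT GCA AGA TAC — no ATG→stop ORF.
Frame +3: TAC AGC ATG GTT TAC ATC TAA ACC ATG CAA GAT — ATG at 9, stop TAA at 21 → 15 nt.
Frame -1: GTA TCT TGC ATG GTT TAG ATG TAA ACC ATG CTG TAG — ATG at 10, stop TAG at 16 → 9 nt; ATG at 19, stop TAA at 22 → 6 nt; ATG at 28, stop TAG at 34 → 9 nt.
Frame -2: TAT CTT GCA TGG TTT AGA TGT AAA CCA TGC TGT AGT — no ATG→stop ORF.
Frame -3: ATC TTG CAT GGT TTA GAT GTA AAC CAT GCT GTA — no ATG→stop ORF.
Longest: frame +3, positions 9–23, 15 nt = 5 codons = 4 aa. → 4 amino acids.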